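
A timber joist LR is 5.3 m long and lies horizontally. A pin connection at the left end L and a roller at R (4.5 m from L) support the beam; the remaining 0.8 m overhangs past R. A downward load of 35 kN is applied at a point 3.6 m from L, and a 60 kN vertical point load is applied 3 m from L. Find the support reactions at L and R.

Taking moments about L: R_y·4.5 − 35·3.6 − 60·3 = 0 → R_y = 306/4.5 = 68.00 kN.
ΣF_y = 0: L_y + 68 − 35 − 60 = 0 → L_y = 27.00 kN.
ΣF_x = 0: no horizontal applied forces, so L_x = 0.

L_x = 0, L_y = 27.00 kN, R_y = 68.00 kN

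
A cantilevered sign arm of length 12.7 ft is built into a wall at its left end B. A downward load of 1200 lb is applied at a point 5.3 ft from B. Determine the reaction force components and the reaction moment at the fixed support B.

ΣF_x = 0: B_x = 0.
ΣF_y = 0: B_y − 1200 = 0 → B_y = 1200 lb.
ΣM about B: M_B − 1200·5.3 = 0 → M_B = 6360 lb·ft.

B_x = 0, B_y = 1200 lb, M_B = 6360 lb·ft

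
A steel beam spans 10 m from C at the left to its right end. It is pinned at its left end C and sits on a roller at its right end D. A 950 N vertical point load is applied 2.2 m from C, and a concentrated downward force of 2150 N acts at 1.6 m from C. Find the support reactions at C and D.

C_x = 0, C_y = 2547 N, D_y = 553.0 N

ΣM about C: D_y·10 − 950·2.2 − 2150·1.6 = 0 → D_y = 5530/10 = 553.0 N.
ΣF_y = 0: C_y + 553 − 950 − 2150 = 0 → C_y = 2547 N.
ΣF_x = 0: no horizontal applied forces, so C_x = 0.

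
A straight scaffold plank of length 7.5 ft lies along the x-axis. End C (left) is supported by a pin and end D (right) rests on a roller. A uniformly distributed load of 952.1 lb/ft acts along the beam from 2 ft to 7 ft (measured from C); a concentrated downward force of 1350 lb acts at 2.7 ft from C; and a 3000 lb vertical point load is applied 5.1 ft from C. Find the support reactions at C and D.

Resultant of the distributed load: 952.1 × 5 = 4760.5 lb at 4.5 ft from C.
Taking moments about C: D_y·7.5 − (952.1·5)·4.5 − 1350·2.7 − 3000·5.1 = 0 → D_y = 40367.25/7.5 = 5382.3 ≈ 5382 lb.
ΣF_y = 0: C_y + 5382.3 − 952.1·5 − 1350 − 3000 = 0 → C_y = 3728 lb.
ΣF_x = 0: no horizontal applied forces, so C_x = 0.

C_x = 0, C_y = 3728 lb, D_y = 5382 lb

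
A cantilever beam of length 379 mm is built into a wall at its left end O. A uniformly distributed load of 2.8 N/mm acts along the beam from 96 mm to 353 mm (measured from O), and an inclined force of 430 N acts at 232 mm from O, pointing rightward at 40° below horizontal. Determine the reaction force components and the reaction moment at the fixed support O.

O_x = -329.4 N, O_y = 996.0 N, M_O = 225700 N·mm

Resultant of the distributed load: 2.8 × 257 = 719.6 N at 224.5 mm from O.
ΣF_x = 0: O_x + 430·cos40° = 0 → O_x = -329.4 N.
ΣF_y = 0: O_y − 2.8·257 − 430·sin40° = 0 → O_y = 996.0 N.
ΣM about O: M_O − (2.8·257)·224.5 − 430·sin40°·232 = 0 → M_O = 225700 N·mm.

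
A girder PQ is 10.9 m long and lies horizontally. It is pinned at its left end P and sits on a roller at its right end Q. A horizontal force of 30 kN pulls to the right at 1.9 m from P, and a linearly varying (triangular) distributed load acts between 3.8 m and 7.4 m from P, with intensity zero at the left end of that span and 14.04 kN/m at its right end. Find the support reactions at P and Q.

P_x = -30.00 kN, P_y = 10.90 kN, Q_y = 14.37 kN

Resultant of the triangular load: ½ × 14.04 × 3.6 = 25.272 kN, acting at 6.2 m from P (one-third of the span from the peak).
Taking moments about P: Q_y·10.9 − (½·14.04·3.6)·6.2 = 0 → Q_y = 156.6864/10.9 = 14.3749 ≈ 14.37 kN.
ΣF_y = 0: P_y + 14.3749 − ½·14.04·3.6 = 0 → P_y = 10.90 kN.
ΣF_x = 0: P_x + 30 = 0 → P_x = -30.00 kN.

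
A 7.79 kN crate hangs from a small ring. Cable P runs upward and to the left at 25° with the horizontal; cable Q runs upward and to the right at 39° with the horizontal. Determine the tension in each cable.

T_P = 6.736 kN, T_Q = 7.855 kN

ΣF_x = 0: −T_P·cos25° + T_Q·cos39° = 0 → T_Q = 1.1662·T_P.
ΣF_y = 0: T_P·sin25° + T_Q·sin39° = 7.79.
Substitute: T_P·(0.422618 + 1.1662·0.62932) = 7.79 → T_P = 6.73566 ≈ 6.736 kN.
Then T_Q = 1.1662 × 6.73566 = 7.855 kN.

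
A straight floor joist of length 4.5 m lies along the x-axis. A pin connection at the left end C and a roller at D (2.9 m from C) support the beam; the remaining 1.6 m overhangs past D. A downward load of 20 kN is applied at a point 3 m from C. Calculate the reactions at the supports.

Taking moments about C: D_y·2.9 − 20·3 = 0 → D_y = 60/2.9 = 20.6897 ≈ 20.69 kN.
ΣF_y = 0: C_y + 20.6897 − 20 = 0 → C_y = -0.6897 kN.
ΣF_x = 0: no horizontal applied forces, so C_x = 0.

C_x = 0, C_y = -0.6897 kN, D_y = 20.69 kN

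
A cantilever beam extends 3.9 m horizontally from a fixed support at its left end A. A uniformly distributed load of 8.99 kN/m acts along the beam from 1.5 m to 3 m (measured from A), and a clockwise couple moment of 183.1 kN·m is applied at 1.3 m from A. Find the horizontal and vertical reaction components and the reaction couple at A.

Resultant of the distributed load: 8.99 × 1.5 = 13.485 kN at 2.25 m from A.
ΣF_x = 0: A_x = 0.
ΣF_y = 0: A_y − 8.99·1.5 = 0 → A_y = 13.48 kN.
ΣM about A: M_A − (8.99·1.5)·2.25 − 183.1 = 0 → M_A = 213.4 kN·m.

A_x = 0, A_y = 13.48 kN, M_A = 213.4 kN·m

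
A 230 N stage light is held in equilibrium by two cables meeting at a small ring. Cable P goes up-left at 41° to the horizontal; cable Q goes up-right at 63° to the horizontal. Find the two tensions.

ΣF_x = 0: −T_P·cos41° + T_Q·cos63° = 0 → T_Q = 1.66239·T_P.
ΣF_y = 0: T_P·sin41° + T_Q·sin63° = 230.
Substitute: T_P·(0.656059 + 1.66239·0.891007) = 230 → T_P = 107.614 ≈ 107.6 N.
Then T_Q = 1.66239 × 107.614 = 178.9 N.

T_P = 107.6 N, T_Q = 178.9 N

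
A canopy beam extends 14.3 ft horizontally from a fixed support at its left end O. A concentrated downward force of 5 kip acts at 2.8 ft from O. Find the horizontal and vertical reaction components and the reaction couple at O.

ΣF_x = 0: O_x = 0.
ΣF_y = 0: O_y − 5 = 0 → O_y = 5.000 kip.
ΣM about O: M_O − 5·2.8 = 0 → M_O = 14.00 kip·ft.

O_x = 0, O_y = 5.000 kip, M_O = 14.00 kip·ft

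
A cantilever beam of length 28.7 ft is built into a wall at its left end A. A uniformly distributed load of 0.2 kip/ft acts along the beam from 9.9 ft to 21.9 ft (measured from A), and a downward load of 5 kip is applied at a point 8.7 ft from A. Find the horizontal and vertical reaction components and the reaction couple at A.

Resultant of the distributed load: 0.2 × 12 = 2.4 kip at 15.9 ft from A.
ΣF_x = 0: A_x = 0.
ΣF_y = 0: A_y − 0.2·12 − 5 = 0 → A_y = 7.400 kip.
ΣM about A: M_A − (0.2·12)·15.9 − 5·8.7 = 0 → M_A = 81.66 kip·ft.

A_x = 0, A_y = 7.400 kip, M_A = 81.66 kip·ft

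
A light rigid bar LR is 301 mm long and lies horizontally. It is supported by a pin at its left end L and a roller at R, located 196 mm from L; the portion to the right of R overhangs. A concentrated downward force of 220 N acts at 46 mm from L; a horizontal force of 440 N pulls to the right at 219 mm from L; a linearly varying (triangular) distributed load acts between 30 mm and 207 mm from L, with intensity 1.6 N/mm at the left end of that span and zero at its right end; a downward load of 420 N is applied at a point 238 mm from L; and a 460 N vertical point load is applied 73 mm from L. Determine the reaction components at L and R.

Resultant of the triangular load: ½ × 1.6 × 177 = 141.6 N, acting at 89 mm from L (one-third of the span from the peak).
ΣM about L: R_y·196 − 220·46 − (½·1.6·177)·89 − 420·238 − 460·73 = 0 → R_y = 156262.4/196 = 797.257 ≈ 797.3 N.
ΣF_y = 0: L_y + 797.257 − 220 − ½·1.6·177 − 420 − 460 = 0 → L_y = 444.3 N.
ΣF_x = 0: L_x + 440 = 0 → L_x = -440.0 N.

L_x = -440.0 N, L_y = 444.3 N, R_y = 797.3 N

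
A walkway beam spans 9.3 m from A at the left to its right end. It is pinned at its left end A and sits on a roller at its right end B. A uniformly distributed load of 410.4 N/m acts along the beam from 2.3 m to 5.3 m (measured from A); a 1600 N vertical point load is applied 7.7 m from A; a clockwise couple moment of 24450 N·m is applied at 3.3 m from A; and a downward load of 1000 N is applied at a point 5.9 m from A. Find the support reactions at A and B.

Resultant of the distributed load: 410.4 × 3 = 1231.2 N at 3.8 m from A.
ΣM about A: B_y·9.3 − (410.4·3)·3.8 − 1600·7.7 − 24450 − 1000·5.9 = 0 → B_y = 47348.56/9.3 = 5091.24 ≈ 5091 N.
ΣF_y = 0: A_y + 5091.24 − 410.4·3 − 1600 − 1000 = 0 → A_y = -1260 N.
ΣF_x = 0: no horizontal applied forces, so A_x = 0.

A_x = 0, A_y = -1260 N, B_y = 5091 N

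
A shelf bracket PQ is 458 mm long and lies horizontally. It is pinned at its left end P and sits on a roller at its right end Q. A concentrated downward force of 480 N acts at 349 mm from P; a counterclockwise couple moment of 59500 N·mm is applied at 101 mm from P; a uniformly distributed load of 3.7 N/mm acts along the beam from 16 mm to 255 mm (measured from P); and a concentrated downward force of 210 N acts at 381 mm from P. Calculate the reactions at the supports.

P_x = 0, P_y = 902.1 N, Q_y = 672.2 N

Resultant of the distributed load: 3.7 × 239 = 884.3 N at 135.5 mm from P.
Taking moments about P: Q_y·458 − 480·349 + 59500 − (3.7·239)·135.5 − 210·381 = 0 → Q_y = 307852.65/458 = 672.167 ≈ 672.2 N.
ΣF_y = 0: P_y + 672.167 − 480 − 3.7·239 − 210 = 0 → P_y = 902.1 N.
ΣF_x = 0: no horizontal applied forces, so P_x = 0.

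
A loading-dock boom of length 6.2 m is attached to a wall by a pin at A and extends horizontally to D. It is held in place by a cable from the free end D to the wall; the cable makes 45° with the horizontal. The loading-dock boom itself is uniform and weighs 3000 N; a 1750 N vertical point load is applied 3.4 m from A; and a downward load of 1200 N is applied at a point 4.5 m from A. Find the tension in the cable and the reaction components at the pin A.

T = 4710 N, A_x = 3331 N, A_y = 2619 N

ΣM about A: T·sin45°·6.2 − 3000·3.1 − 1750·3.4 − 1200·4.5 = 0 → T = 20650/(6.2·0.707107) = 4710.24 ≈ 4710 N.
ΣF_x = 0: A_x − T·cos45° = 0 → A_x = 4710.24 × 0.707107 = 3331 N.
ΣF_y = 0: A_y + T·sin45° − 3000 − 1750 − 1200 = 0 → A_y = 5950 − 4710.24 × 0.707107 = 2619 N.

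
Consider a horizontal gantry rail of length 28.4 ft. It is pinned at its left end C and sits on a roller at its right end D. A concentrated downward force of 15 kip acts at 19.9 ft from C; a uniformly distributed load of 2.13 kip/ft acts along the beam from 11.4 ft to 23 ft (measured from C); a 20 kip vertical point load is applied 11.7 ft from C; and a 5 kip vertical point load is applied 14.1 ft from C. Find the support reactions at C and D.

C_x = 0, C_y = 28.51 kip, D_y = 36.20 kip

Resultant of the distributed load: 2.13 × 11.6 = 24.708 kip at 17.2 ft from C.
ΣM about C: D_y·28.4 − 15·19.9 − (2.13·11.6)·17.2 − 20·11.7 − 5·14.1 = 0 → D_y = 1027.9776/28.4 = 36.1964 ≈ 36.20 kip.
ΣF_y = 0: C_y + 36.1964 − 15 − 2.13·11.6 − 20 − 5 = 0 → C_y = 28.51 kip.
ΣF_x = 0: no horizontal applied forces, so C_x = 0.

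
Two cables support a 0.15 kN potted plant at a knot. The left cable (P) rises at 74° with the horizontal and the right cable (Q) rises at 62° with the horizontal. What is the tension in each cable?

ΣF_x = 0: −T_P·cos74° + T_Q·cos62° = 0 → T_Q = 0.587123·T_P.
ΣF_y = 0: T_P·sin74° + T_Q·sin62° = 0.15.
Substitute: T_P·(0.961262 + 0.587123·0.882948) = 0.15 → T_P = 0.101375 ≈ 0.1014 kN.
Then T_Q = 0.587123 × 0.101375 = 0.05952 kN.

T_P = 0.1014 kN, T_Q = 0.05952 kN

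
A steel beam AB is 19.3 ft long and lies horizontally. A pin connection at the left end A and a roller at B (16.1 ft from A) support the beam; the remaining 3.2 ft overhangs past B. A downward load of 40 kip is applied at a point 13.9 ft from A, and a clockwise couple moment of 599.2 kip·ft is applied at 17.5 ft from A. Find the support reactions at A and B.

A_x = 0, A_y = -31.75 kip, B_y = 71.75 kip

ΣM about A: B_y·16.1 − 40·13.9 − 599.2 = 0 → B_y = 1155.2/16.1 = 71.7516 ≈ 71.75 kip.
ΣF_y = 0: A_y + 71.7516 − 40 = 0 → A_y = -31.75 kip.
ΣF_x = 0: no horizontal applied forces, so A_x = 0.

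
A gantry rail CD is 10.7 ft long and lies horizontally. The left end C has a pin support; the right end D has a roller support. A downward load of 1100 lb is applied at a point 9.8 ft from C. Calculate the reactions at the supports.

Taking moments about C: D_y·10.7 − 1100·9.8 = 0 → D_y = 10780/10.7 = 1007.48 ≈ 1007 lb.
ΣF_y = 0: C_y + 1007.48 − 1100 = 0 → C_y = 92.52 lb.
ΣF_x = 0: no horizontal applied forces, so C_x = 0.

C_x = 0, C_y = 92.52 lb, D_y = 1007 lb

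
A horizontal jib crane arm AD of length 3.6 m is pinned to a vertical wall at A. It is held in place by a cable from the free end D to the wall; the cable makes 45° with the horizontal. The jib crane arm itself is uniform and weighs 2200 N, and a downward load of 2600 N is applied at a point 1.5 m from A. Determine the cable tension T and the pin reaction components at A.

ΣM about A: T·sin45°·3.6 − 2200·1.8 − 2600·1.5 = 0 → T = 7860/(3.6·0.707107) = 3087.7 ≈ 3088 N.
ΣF_x = 0: A_x − T·cos45° = 0 → A_x = 3087.7 × 0.707107 = 2183 N.
ΣF_y = 0: A_y + T·sin45° − 2200 − 2600 = 0 → A_y = 4800 − 3087.7 × 0.707107 = 2617 N.

T = 3088 N, A_x = 2183 N, A_y = 2617 N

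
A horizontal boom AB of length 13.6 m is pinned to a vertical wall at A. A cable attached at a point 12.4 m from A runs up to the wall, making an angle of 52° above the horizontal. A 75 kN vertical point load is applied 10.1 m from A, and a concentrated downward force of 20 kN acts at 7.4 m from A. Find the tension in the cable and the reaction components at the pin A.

ΣM about A: T·sin52°·12.4 − 75·10.1 − 20·7.4 = 0 → T = 905.5/(12.4·0.788011) = 92.669 ≈ 92.67 kN.
ΣF_x = 0: A_x − T·cos52° = 0 → A_x = 92.669 × 0.615661 = 57.05 kN.
ΣF_y = 0: A_y + T·sin52° − 75 − 20 = 0 → A_y = 95 − 92.669 × 0.788011 = 21.98 kN.

T = 92.67 kN, A_x = 57.05 kN, A_y = 21.98 kN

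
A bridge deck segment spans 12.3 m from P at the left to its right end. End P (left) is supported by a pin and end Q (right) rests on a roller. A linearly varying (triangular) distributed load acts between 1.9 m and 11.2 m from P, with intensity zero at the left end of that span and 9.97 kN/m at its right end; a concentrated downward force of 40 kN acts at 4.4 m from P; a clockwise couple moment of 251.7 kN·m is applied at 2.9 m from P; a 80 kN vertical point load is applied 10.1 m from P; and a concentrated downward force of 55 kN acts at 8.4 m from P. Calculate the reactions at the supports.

Resultant of the triangular load: ½ × 9.97 × 9.3 = 46.3605 kN, acting at 8.1 m from P (one-third of the span from the peak).
ΣM about P: Q_y·12.3 − (½·9.97·9.3)·8.1 − 40·4.4 − 251.7 − 80·10.1 − 55·8.4 = 0 → Q_y = 2073.22005/12.3 = 168.554 ≈ 168.6 kN.
ΣF_y = 0: P_y + 168.554 − ½·9.97·9.3 − 40 − 80 − 55 = 0 → P_y = 52.81 kN.
ΣF_x = 0: no horizontal applied forces, so P_x = 0.

P_x = 0, P_y = 52.81 kN, Q_y = 168.6 kN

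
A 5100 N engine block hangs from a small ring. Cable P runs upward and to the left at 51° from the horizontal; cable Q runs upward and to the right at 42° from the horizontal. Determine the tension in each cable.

ΣF_x = 0: −T_P·cos51° + T_Q·cos42° = 0 → T_Q = 0.846834·T_P.
ΣF_y = 0: T_P·sin51° + T_Q·sin42° = 5100.
Substitute: T_P·(0.777146 + 0.846834·0.669131) = 5100 → T_P = 3795.24 ≈ 3795 N.
Then T_Q = 0.846834 × 3795.24 = 3214 N.

T_P = 3795 N, T_Q = 3214 N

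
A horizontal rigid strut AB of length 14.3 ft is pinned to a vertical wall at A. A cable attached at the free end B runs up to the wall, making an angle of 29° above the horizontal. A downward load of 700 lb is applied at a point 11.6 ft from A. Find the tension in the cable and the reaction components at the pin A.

T = 1171 lb, A_x = 1024 lb, A_y = 132.2 lb

ΣM about A: T·sin29°·14.3 − 700·11.6 = 0 → T = 8120/(14.3·0.48481) = 1171.25 ≈ 1171 lb.
ΣF_x = 0: A_x − T·cos29° = 0 → A_x = 1171.25 × 0.87462 = 1024 lb.
ΣF_y = 0: A_y + T·sin29° − 700 = 0 → A_y = 700 − 1171.25 × 0.48481 = 132.2 lb.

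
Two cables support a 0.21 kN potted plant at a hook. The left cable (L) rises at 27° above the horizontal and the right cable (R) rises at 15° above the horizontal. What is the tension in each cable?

T_L = 0.3031 kN, T_R = 0.2796 kN

ΣF_x = 0: −T_L·cos27° + T_R·cos15° = 0 → T_R = 0.922438·T_L.
ΣF_y = 0: T_L·sin27° + T_R·sin15° = 0.21.
Substitute: T_L·(0.45399 + 0.922438·0.258819) = 0.21 → T_L = 0.303146 ≈ 0.3031 kN.
Then T_R = 0.922438 × 0.303146 = 0.2796 kN.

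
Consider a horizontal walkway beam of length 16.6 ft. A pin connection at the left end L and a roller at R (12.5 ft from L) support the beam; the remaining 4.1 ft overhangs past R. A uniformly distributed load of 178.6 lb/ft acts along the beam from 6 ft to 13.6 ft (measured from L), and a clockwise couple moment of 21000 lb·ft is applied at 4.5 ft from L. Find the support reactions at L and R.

L_x = 0, L_y = -1387 lb, R_y = 2744 lb

Resultant of the distributed load: 178.6 × 7.6 = 1357.36 lb at 9.8 ft from L.
Moments about L: R_y·12.5 − (178.6·7.6)·9.8 − 21000 = 0 → R_y = 34302.128/12.5 = 2744.17 ≈ 2744 lb.
ΣF_y = 0: L_y + 2744.17 − 178.6·7.6 = 0 → L_y = -1387 lb.
ΣF_x = 0: no horizontal applied forces, so L_x = 0.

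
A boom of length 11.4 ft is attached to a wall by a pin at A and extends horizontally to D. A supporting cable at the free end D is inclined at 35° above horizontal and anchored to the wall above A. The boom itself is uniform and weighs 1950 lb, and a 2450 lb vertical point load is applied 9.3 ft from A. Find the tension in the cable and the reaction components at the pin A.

T = 5184 lb, A_x = 4247 lb, A_y = 1426 lb

ΣM about A: T·sin35°·11.4 − 1950·5.7 − 2450·9.3 = 0 → T = 33900/(11.4·0.573576) = 5184.46 ≈ 5184 lb.
ΣF_x = 0: A_x − T·cos35° = 0 → A_x = 5184.46 × 0.819152 = 4247 lb.
ΣF_y = 0: A_y + T·sin35° − 1950 − 2450 = 0 → A_y = 4400 − 5184.46 × 0.573576 = 1426 lb.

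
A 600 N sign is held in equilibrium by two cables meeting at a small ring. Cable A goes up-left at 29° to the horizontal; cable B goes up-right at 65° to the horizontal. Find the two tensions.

T_A = 254.2 N, T_B = 526.1 N

ΣF_x = 0: −T_A·cos29° + T_B·cos65° = 0 → T_B = 2.06953·T_A.
ΣF_y = 0: T_A·sin29° + T_B·sin65° = 600.
Substitute: T_A·(0.48481 + 2.06953·0.906308) = 600 → T_A = 254.19 ≈ 254.2 N.
Then T_B = 2.06953 × 254.19 = 526.1 N.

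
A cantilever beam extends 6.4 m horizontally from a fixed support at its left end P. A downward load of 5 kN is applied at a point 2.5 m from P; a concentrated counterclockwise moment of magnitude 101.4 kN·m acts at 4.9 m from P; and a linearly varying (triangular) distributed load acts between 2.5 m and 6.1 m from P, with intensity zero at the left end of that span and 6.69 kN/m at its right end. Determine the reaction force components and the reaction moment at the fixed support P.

P_x = 0, P_y = 17.04 kN, M_P = -29.89 kN·m

Resultant of the triangular load: ½ × 6.69 × 3.6 = 12.042 kN, acting at 4.9 m from P (one-third of the span from the peak).
ΣF_x = 0: P_x = 0.
ΣF_y = 0: P_y − 5 − ½·6.69·3.6 = 0 → P_y = 17.04 kN.
ΣM about P: M_P − 5·2.5 + 101.4 − (½·6.69·3.6)·4.9 = 0 → M_P = -29.89 kN·m.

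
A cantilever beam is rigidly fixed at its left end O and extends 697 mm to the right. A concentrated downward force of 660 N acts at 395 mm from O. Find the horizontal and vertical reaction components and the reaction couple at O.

ΣF_x = 0: O_x = 0.
ΣF_y = 0: O_y − 660 = 0 → O_y = 660.0 N.
ΣM about O: M_O − 660·395 = 0 → M_O = 260700 N·mm.

O_x = 0, O_y = 660.0 N, M_O = 260700 N·mm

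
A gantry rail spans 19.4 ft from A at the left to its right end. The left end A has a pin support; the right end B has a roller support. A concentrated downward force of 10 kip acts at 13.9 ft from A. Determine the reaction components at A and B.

Taking moments about A: B_y·19.4 − 10·13.9 = 0 → B_y = 139/19.4 = 7.16495 ≈ 7.165 kip.
ΣF_y = 0: A_y + 7.16495 − 10 = 0 → A_y = 2.835 kip.
ΣF_x = 0: no horizontal applied forces, so A_x = 0.

A_x = 0, A_y = 2.835 kip, B_y = 7.165 kip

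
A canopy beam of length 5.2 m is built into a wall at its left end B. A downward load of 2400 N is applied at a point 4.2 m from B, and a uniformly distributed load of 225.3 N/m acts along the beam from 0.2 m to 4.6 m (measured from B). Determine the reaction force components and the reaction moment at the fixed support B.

B_x = 0, B_y = 3391 N, M_B = 12460 N·m

Resultant of the distributed load: 225.3 × 4.4 = 991.32 N at 2.4 m from B.
ΣF_x = 0: B_x = 0.
ΣF_y = 0: B_y − 2400 − 225.3·4.4 = 0 → B_y = 3391 N.
ΣM about B: M_B − 2400·4.2 − (225.3·4.4)·2.4 = 0 → M_B = 12460 N·m.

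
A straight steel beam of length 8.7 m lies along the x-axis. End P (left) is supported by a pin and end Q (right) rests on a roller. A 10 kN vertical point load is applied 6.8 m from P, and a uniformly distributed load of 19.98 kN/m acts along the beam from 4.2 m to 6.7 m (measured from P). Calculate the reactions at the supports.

P_x = 0, P_y = 20.84 kN, Q_y = 39.11 kN

Resultant of the distributed load: 19.98 × 2.5 = 49.95 kN at 5.45 m from P.
Taking moments about P: Q_y·8.7 − 10·6.8 − (19.98·2.5)·5.45 = 0 → Q_y = 340.2275/8.7 = 39.1066 ≈ 39.11 kN.
ΣF_y = 0: P_y + 39.1066 − 10 − 19.98·2.5 = 0 → P_y = 20.84 kN.
ΣF_x = 0: no horizontal applied forces, so P_x = 0.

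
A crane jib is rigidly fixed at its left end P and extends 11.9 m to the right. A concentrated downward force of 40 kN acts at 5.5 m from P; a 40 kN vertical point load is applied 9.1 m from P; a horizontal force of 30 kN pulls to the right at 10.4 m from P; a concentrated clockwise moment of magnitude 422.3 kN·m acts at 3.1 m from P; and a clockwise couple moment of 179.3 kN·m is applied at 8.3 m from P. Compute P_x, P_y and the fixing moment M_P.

ΣF_x = 0: P_x + 30 = 0 → P_x = -30.00 kN.
ΣF_y = 0: P_y − 40 − 40 = 0 → P_y = 80.00 kN.
ΣM about P: M_P − 40·5.5 − 40·9.1 − 422.3 − 179.3 = 0 → M_P = 1186 kN·m.

P_x = -30.00 kN, P_y = 80.00 kN, M_P = 1186 kN·m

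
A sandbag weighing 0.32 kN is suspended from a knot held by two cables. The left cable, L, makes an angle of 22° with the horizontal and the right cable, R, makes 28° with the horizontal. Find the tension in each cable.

ΣF_x = 0: −T_L·cos22° + T_R·cos28° = 0 → T_R = 1.0501·T_L.
ΣF_y = 0: T_L·sin22° + T_R·sin28° = 0.32.
Substitute: T_L·(0.374607 + 1.0501·0.469472) = 0.32 → T_L = 0.368834 ≈ 0.3688 kN.
Then T_R = 1.0501 × 0.368834 = 0.3873 kN.

T_L = 0.3688 kN, T_R = 0.3873 kN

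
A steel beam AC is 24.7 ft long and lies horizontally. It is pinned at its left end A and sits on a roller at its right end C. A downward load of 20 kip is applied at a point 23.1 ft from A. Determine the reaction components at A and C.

A_x = 0, A_y = 1.296 kip, C_y = 18.70 kip

Taking moments about A: C_y·24.7 − 20·23.1 = 0 → C_y = 462/24.7 = 18.7045 ≈ 18.70 kip.
ΣF_y = 0: A_y + 18.7045 − 20 = 0 → A_y = 1.296 kip.
ΣF_x = 0: no horizontal applied forces, so A_x = 0.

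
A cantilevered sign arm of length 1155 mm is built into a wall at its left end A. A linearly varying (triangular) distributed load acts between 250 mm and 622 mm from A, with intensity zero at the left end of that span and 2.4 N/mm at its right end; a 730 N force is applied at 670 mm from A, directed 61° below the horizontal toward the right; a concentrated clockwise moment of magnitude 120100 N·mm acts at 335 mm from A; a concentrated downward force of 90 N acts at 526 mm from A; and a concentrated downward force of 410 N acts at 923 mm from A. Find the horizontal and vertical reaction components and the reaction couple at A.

Resultant of the triangular load: ½ × 2.4 × 372 = 446.4 N, acting at 498 mm from A (one-third of the span from the peak).
ΣF_x = 0: A_x + 730·cos61° = 0 → A_x = -353.9 N.
ΣF_y = 0: A_y − ½·2.4·372 − 730·sin61° − 90 − 410 = 0 → A_y = 1585 N.
ΣM about A: M_A − (½·2.4·372)·498 − 730·sin61°·670 − 120100 − 90·526 − 410·923 = 0 → M_A = 1196000 N·mm.

A_x = -353.9 N, A_y = 1585 N, M_A = 1196000 N·mm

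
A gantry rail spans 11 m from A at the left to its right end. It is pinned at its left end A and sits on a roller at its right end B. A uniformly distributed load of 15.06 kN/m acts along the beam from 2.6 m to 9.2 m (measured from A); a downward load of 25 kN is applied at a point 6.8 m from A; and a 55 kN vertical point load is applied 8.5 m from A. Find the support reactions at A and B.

Resultant of the distributed load: 15.06 × 6.6 = 99.396 kN at 5.9 m from A.
ΣM about A: B_y·11 − (15.06·6.6)·5.9 − 25·6.8 − 55·8.5 = 0 → B_y = 1223.9364/11 = 111.267 ≈ 111.3 kN.
ΣF_y = 0: A_y + 111.267 − 15.06·6.6 − 25 − 55 = 0 → A_y = 68.13 kN.
ΣF_x = 0: no horizontal applied forces, so A_x = 0.

A_x = 0, A_y = 68.13 kN, B_y = 111.3 kN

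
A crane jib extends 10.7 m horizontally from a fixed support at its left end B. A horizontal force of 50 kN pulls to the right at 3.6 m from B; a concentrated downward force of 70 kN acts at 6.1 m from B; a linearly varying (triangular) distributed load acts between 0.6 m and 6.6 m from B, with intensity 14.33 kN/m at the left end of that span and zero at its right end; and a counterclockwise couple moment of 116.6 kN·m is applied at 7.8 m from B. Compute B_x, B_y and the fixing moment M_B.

B_x = -50.00 kN, B_y = 113.0 kN, M_B = 422.2 kN·m

Resultant of the triangular load: ½ × 14.33 × 6 = 42.99 kN, acting at 2.6 m from B (one-third of the span from the peak).
ΣF_x = 0: B_x + 50 = 0 → B_x = -50.00 kN.
ΣF_y = 0: B_y − 70 − ½·14.33·6 = 0 → B_y = 113.0 kN.
ΣM about B: M_B − 70·6.1 − (½·14.33·6)·2.6 + 116.6 = 0 → M_B = 422.2 kN·m.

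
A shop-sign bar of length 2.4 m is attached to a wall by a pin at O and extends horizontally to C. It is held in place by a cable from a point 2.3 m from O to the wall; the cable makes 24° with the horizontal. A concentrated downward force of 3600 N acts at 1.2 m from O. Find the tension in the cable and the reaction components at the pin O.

T = 4618 N, O_x = 4219 N, O_y = 1722 N

ΣM about O: T·sin24°·2.3 − 3600·1.2 = 0 → T = 4320/(2.3·0.406737) = 4617.88 ≈ 4618 N.
ΣF_x = 0: O_x − T·cos24° = 0 → O_x = 4617.88 × 0.913545 = 4219 N.
ΣF_y = 0: O_y + T·sin24° − 3600 = 0 → O_y = 3600 − 4617.88 × 0.406737 = 1722 N.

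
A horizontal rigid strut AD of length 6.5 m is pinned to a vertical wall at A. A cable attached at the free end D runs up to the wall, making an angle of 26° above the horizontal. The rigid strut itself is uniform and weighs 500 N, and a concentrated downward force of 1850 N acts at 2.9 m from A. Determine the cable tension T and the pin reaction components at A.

ΣM about A: T·sin26°·6.5 − 500·3.25 − 1850·2.9 = 0 → T = 6990/(6.5·0.438371) = 2453.14 ≈ 2453 N.
ΣF_x = 0: A_x − T·cos26° = 0 → A_x = 2453.14 × 0.898794 = 2205 N.
ΣF_y = 0: A_y + T·sin26° − 500 − 1850 = 0 → A_y = 2350 − 2453.14 × 0.438371 = 1275 N.

T = 2453 N, A_x = 2205 N, A_y = 1275 N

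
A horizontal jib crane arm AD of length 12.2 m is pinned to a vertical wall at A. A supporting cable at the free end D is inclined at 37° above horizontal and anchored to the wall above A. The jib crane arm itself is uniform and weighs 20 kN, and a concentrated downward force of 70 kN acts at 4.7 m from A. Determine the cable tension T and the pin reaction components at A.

T = 61.43 kN, A_x = 49.06 kN, A_y = 53.03 kN

ΣM about A: T·sin37°·12.2 − 20·6.1 − 70·4.7 = 0 → T = 451/(12.2·0.601815) = 61.4262 ≈ 61.43 kN.
ΣF_x = 0: A_x − T·cos37° = 0 → A_x = 61.4262 × 0.798636 = 49.06 kN.
ΣF_y = 0: A_y + T·sin37° − 20 − 70 = 0 → A_y = 90 − 61.4262 × 0.601815 = 53.03 kN.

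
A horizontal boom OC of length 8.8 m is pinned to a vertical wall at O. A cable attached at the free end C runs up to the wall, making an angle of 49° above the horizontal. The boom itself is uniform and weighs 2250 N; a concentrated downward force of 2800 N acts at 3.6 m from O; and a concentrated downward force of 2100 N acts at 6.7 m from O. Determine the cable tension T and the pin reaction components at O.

ΣM about O: T·sin49°·8.8 − 2250·4.4 − 2800·3.6 − 2100·6.7 = 0 → T = 34050/(8.8·0.75471) = 5126.89 ≈ 5127 N.
ΣF_x = 0: O_x − T·cos49° = 0 → O_x = 5126.89 × 0.656059 = 3364 N.
ΣF_y = 0: O_y + T·sin49° − 2250 − 2800 − 2100 = 0 → O_y = 7150 − 5126.89 × 0.75471 = 3281 N.

T = 5127 N, O_x = 3364 N, O_y = 3281 N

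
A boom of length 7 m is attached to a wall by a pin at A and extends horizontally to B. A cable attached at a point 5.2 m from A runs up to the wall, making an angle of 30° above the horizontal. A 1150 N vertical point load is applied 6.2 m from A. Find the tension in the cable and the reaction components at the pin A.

ΣM about A: T·sin30°·5.2 − 1150·6.2 = 0 → T = 7130/(5.2·0.5) = 2742.31 ≈ 2742 N.
ΣF_x = 0: A_x − T·cos30° = 0 → A_x = 2742.31 × 0.866025 = 2375 N.
ΣF_y = 0: A_y + T·sin30° − 1150 = 0 → A_y = 1150 − 2742.31 × 0.5 = -221.2 N.

T = 2742 N, A_x = 2375 N, A_y = -221.2 N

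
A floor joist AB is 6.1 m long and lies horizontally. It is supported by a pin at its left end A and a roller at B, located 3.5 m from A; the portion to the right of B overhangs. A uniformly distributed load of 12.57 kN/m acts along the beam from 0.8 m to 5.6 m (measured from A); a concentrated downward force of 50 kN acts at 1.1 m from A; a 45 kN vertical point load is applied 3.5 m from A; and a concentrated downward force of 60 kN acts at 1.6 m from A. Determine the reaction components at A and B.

Resultant of the distributed load: 12.57 × 4.8 = 60.336 kN at 3.2 m from A.
Taking moments about A: B_y·3.5 − (12.57·4.8)·3.2 − 50·1.1 − 45·3.5 − 60·1.6 = 0 → B_y = 501.5752/3.5 = 143.307 ≈ 143.3 kN.
ΣF_y = 0: A_y + 143.307 − 12.57·4.8 − 50 − 45 − 60 = 0 → A_y = 72.03 kN.
ΣF_x = 0: no horizontal applied forces, so A_x = 0.

A_x = 0, A_y = 72.03 kN, B_y = 143.3 kN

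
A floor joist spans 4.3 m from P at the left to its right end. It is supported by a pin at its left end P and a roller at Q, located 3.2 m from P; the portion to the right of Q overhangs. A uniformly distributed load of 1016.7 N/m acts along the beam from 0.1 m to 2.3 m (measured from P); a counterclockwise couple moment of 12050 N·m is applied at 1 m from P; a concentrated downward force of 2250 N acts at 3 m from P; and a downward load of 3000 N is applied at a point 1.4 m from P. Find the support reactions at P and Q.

Resultant of the distributed load: 1016.7 × 2.2 = 2236.74 N at 1.2 m from P.
Moments about P: Q_y·3.2 − (1016.7·2.2)·1.2 + 12050 − 2250·3 − 3000·1.4 = 0 → Q_y = 1584.088/3.2 = 495.027 ≈ 495.0 N.
ΣF_y = 0: P_y + 495.027 − 1016.7·2.2 − 2250 − 3000 = 0 → P_y = 6992 N.
ΣF_x = 0: no horizontal applied forces, so P_x = 0.

P_x = 0, P_y = 6992 N, Q_y = 495.0 N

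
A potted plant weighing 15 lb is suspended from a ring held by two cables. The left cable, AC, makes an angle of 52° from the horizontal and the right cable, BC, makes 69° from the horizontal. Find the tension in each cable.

T_AC = 6.271 lb, T_BC = 10.77 lb

ΣF_x = 0: −T_AC·cos52° + T_BC·cos69° = 0 → T_BC = 1.71796·T_AC.
ΣF_y = 0: T_AC·sin52° + T_BC·sin69° = 15.
Substitute: T_AC·(0.788011 + 1.71796·0.93358) = 15 → T_AC = 6.27126 ≈ 6.271 lb.
Then T_BC = 1.71796 × 6.27126 = 10.77 lb.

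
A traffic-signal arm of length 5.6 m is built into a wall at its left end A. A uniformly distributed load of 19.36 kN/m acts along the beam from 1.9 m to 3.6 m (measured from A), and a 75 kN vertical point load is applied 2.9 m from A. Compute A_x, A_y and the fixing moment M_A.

A_x = 0, A_y = 107.9 kN, M_A = 308.0 kN·m

Resultant of the distributed load: 19.36 × 1.7 = 32.912 kN at 2.75 m from A.
ΣF_x = 0: A_x = 0.
ΣF_y = 0: A_y − 19.36·1.7 − 75 = 0 → A_y = 107.9 kN.
ΣM about A: M_A − (19.36·1.7)·2.75 − 75·2.9 = 0 → M_A = 308.0 kN·m.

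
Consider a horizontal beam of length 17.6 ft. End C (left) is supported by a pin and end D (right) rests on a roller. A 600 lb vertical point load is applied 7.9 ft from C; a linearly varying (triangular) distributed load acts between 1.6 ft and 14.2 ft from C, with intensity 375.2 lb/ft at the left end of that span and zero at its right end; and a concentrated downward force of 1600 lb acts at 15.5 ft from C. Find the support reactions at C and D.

C_x = 0, C_y = 2106 lb, D_y = 2457 lb

Resultant of the triangular load: ½ × 375.2 × 12.6 = 2363.76 lb, acting at 5.8 ft from C (one-third of the span from the peak).
Taking moments about C: D_y·17.6 − 600·7.9 − (½·375.2·12.6)·5.8 − 1600·15.5 = 0 → D_y = 43249.808/17.6 = 2457.38 ≈ 2457 lb.
ΣF_y = 0: C_y + 2457.38 − 600 − ½·375.2·12.6 − 1600 = 0 → C_y = 2106 lb.
ΣF_x = 0: no horizontal applied forces, so C_x = 0.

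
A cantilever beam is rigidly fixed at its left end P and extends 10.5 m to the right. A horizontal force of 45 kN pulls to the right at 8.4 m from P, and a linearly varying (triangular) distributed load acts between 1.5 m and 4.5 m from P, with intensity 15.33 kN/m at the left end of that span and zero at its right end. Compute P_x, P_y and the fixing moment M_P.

P_x = -45.00 kN, P_y = 23.00 kN, M_P = 57.49 kN·m

Resultant of the triangular load: ½ × 15.33 × 3 = 22.995 kN, acting at 2.5 m from P (one-third of the span from the peak).
ΣF_x = 0: P_x + 45 = 0 → P_x = -45.00 kN.
ΣF_y = 0: P_y − ½·15.33·3 = 0 → P_y = 23.00 kN.
ΣM about P: M_P − (½·15.33·3)·2.5 = 0 → M_P = 57.49 kN·m.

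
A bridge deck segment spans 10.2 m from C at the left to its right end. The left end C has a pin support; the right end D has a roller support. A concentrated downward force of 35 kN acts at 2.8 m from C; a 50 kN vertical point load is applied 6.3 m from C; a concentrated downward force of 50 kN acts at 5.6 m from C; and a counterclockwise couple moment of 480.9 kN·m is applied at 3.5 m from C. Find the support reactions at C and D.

C_x = 0, C_y = 114.2 kN, D_y = 20.79 kN

ΣM about C: D_y·10.2 − 35·2.8 − 50·6.3 − 50·5.6 + 480.9 = 0 → D_y = 212.1/10.2 = 20.7941 ≈ 20.79 kN.
ΣF_y = 0: C_y + 20.7941 − 35 − 50 − 50 = 0 → C_y = 114.2 kN.
ΣF_x = 0: no horizontal applied forces, so C_x = 0.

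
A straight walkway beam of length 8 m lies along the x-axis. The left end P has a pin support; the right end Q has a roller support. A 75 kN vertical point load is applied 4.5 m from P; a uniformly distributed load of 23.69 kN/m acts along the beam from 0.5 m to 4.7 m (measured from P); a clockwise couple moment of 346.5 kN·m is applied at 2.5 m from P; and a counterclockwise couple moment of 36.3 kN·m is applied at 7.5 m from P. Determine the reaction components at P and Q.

Resultant of the distributed load: 23.69 × 4.2 = 99.498 kN at 2.6 m from P.
Moments about P: Q_y·8 − 75·4.5 − (23.69·4.2)·2.6 − 346.5 + 36.3 = 0 → Q_y = 906.3948/8 = 113.299 ≈ 113.3 kN.
ΣF_y = 0: P_y + 113.299 − 75 − 23.69·4.2 = 0 → P_y = 61.20 kN.
ΣF_x = 0: no horizontal applied forces, so P_x = 0.

P_x = 0, P_y = 61.20 kN, Q_y = 113.3 kN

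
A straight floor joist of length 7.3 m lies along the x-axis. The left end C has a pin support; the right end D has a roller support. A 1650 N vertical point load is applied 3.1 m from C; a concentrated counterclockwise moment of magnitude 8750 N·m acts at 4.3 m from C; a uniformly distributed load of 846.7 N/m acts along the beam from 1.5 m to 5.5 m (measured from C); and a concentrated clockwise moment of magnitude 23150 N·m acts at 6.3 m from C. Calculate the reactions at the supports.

C_x = 0, C_y = 739.7 N, D_y = 4297 N

Resultant of the distributed load: 846.7 × 4 = 3386.8 N at 3.5 m from C.
Taking moments about C: D_y·7.3 − 1650·3.1 + 8750 − (846.7·4)·3.5 − 23150 = 0 → D_y = 31368.8/7.3 = 4297.1 ≈ 4297 N.
ΣF_y = 0: C_y + 4297.1 − 1650 − 846.7·4 = 0 → C_y = 739.7 N.
ΣF_x = 0: no horizontal applied forces, so C_x = 0.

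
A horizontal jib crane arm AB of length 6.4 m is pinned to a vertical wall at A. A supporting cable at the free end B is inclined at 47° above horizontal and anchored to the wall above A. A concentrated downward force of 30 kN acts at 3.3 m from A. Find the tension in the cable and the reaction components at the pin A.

ΣM about A: T·sin47°·6.4 − 30·3.3 = 0 → T = 99/(6.4·0.731354) = 21.1508 ≈ 21.15 kN.
ΣF_x = 0: A_x − T·cos47° = 0 → A_x = 21.1508 × 0.681998 = 14.42 kN.
ΣF_y = 0: A_y + T·sin47° − 30 = 0 → A_y = 30 − 21.1508 × 0.731354 = 14.53 kN.

T = 21.15 kN, A_x = 14.42 kN, A_y = 14.53 kN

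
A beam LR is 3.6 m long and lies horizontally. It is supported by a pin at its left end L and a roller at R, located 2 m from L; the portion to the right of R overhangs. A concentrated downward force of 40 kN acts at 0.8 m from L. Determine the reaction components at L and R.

Moments about L: R_y·2 − 40·0.8 = 0 → R_y = 32/2 = 16.00 kN.
ΣF_y = 0: L_y + 16 − 40 = 0 → L_y = 24.00 kN.
ΣF_x = 0: no horizontal applied forces, so L_x = 0.

L_x = 0, L_y = 24.00 kN, R_y = 16.00 kN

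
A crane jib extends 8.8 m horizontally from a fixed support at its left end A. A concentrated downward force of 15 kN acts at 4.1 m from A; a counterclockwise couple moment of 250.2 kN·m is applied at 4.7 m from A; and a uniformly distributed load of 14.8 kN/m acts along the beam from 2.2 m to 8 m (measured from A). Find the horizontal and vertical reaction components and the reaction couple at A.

A_x = 0, A_y = 100.8 kN, M_A = 249.1 kN·m

Resultant of the distributed load: 14.8 × 5.8 = 85.84 kN at 5.1 m from A.
ΣF_x = 0: A_x = 0.
ΣF_y = 0: A_y − 15 − 14.8·5.8 = 0 → A_y = 100.8 kN.
ΣM about A: M_A − 15·4.1 + 250.2 − (14.8·5.8)·5.1 = 0 → M_A = 249.1 kN·m.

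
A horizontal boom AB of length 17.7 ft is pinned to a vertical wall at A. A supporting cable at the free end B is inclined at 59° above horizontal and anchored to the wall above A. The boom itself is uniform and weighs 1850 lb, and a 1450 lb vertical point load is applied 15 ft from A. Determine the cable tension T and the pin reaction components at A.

T = 2513 lb, A_x = 1294 lb, A_y = 1146 lb

ΣM about A: T·sin59°·17.7 − 1850·8.85 − 1450·15 = 0 → T = 38122.5/(17.7·0.857167) = 2512.71 ≈ 2513 lb.
ΣF_x = 0: A_x − T·cos59° = 0 → A_x = 2512.71 × 0.515038 = 1294 lb.
ΣF_y = 0: A_y + T·sin59° − 1850 − 1450 = 0 → A_y = 3300 − 2512.71 × 0.857167 = 1146 lb.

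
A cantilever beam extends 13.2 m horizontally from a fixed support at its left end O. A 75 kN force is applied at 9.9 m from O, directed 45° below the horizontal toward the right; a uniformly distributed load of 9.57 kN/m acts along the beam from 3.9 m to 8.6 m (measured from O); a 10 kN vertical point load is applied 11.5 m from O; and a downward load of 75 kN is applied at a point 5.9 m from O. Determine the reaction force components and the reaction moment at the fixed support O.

Resultant of the distributed load: 9.57 × 4.7 = 44.979 kN at 6.25 m from O.
ΣF_x = 0: O_x + 75·cos45° = 0 → O_x = -53.03 kN.
ΣF_y = 0: O_y − 75·sin45° − 9.57·4.7 − 10 − 75 = 0 → O_y = 183.0 kN.
ΣM about O: M_O − 75·sin45°·9.9 − (9.57·4.7)·6.25 − 10·11.5 − 75·5.9 = 0 → M_O = 1364 kN·m.

O_x = -53.03 kN, O_y = 183.0 kN, M_O = 1364 kN·m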